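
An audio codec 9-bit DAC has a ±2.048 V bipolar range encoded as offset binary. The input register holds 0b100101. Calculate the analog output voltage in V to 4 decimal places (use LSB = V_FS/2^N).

-1.7520 V

LSB = 4.096 V / 2^9 = 8.000 mV.
Code 0b100101 = 37 decimal.
V_out = (−2.048) + 37 × 0.008 V = -1.752 V.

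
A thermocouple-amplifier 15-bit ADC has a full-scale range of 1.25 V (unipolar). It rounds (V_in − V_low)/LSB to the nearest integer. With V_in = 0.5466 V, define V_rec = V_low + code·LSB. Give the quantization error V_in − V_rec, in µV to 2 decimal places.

-7.97 µV

LSB = 1.25/2^15 = 38.15 µV.
(V_in − V_low)/LSB = (0.5466 − 0)/3.8147e-05 = 14328.7910 → code 14329 (round).
Reconstructed: 0.54660797 V.
Error = 0.5466 − 0.54660797 = -7.97119e-06 V = -7.97 µV.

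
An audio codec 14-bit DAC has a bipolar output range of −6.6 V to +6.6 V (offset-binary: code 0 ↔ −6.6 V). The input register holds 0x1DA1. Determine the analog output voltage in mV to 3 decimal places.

LSB = 13.2 V / 2^14 = 0.806 mV.
Code 0x1DA1 = 7585 decimal.
V_out = (−6.6) + 7585 × 0.000805664 V = -0.489038 V.
= -489.038 mV.

-489.038 mV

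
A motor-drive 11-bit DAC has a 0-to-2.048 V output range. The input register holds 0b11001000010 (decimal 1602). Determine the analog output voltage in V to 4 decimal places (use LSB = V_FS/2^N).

LSB = 2.048 V / 2^11 = 1.000 mV.
Code 0b11001000010 = 1602 decimal.
V_out = 0 + 1602 × 0.001 V = 1.602 V.

1.6020 V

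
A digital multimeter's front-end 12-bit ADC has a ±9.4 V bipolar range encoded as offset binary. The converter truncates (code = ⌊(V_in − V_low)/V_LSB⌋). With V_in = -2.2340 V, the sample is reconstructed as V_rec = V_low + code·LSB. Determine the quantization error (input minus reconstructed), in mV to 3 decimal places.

1.254 mV

One LSB is 18.8 V / 4096 = 4.590 mV.
(V_in − V_low)/LSB = (-2.2340 − (−9.4))/0.00458984 = 1561.2732 → code 1561 (floor).
V_rec = (−9.4) + 1561·0.00458984 = -2.2352539 V.
Error = -2.2340 − (−2.2352539) = 0.00125391 V = 1.254 mV.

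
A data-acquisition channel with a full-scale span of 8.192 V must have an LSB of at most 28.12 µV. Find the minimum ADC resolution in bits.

Number of steps required ≥ 8.192 V / 28.12 µV = 291322.90.
Need 2^N ≥ 291322.90; 2^18 = 262144, 2^19 = 524288.
Minimum N = 19.

19 bits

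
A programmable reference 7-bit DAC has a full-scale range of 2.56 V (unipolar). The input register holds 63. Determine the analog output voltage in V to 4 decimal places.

LSB = 2.56 V / 2^7 = 20.000 mV.
V_out = 0 + 63 × 0.02 V = 1.26 V.

1.2600 V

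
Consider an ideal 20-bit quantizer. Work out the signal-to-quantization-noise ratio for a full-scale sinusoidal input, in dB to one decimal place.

SNR ≈ 6.02·N + 1.76 dB = 6.02·20 + 1.76 = 122.16 dB.

122.2 dB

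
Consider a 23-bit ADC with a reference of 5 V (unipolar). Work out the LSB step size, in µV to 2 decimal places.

Full-scale span = 5 V.
LSB = 5 / 2^23 = 5 / 8388608 = 5.96046e-07 V = 0.60 µV.

0.60 µV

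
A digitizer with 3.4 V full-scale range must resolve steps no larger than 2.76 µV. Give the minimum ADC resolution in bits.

Number of steps required ≥ 3.4 V / 2.76 µV = 1231884.06.
Need 2^N ≥ 1231884.06; 2^20 = 1048576, 2^21 = 2097152.
Minimum N = 21.

21 bits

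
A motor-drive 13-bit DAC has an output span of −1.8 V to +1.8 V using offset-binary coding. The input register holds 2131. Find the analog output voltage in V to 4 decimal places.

LSB = 3.6 V / 2^13 = 439.45 µV.
V_out = (−1.8) + 2131 × 0.000439453 V = -0.863525 V.

-0.8635 V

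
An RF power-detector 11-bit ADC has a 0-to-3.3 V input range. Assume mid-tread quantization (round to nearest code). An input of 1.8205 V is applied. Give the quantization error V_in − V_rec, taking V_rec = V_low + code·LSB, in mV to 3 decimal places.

-0.301 mV

One LSB is 3.3 V / 2048 = 1.611 mV.
(V_in − V_low)/LSB = (1.8205 − 0)/0.00161133 = 1129.8133 → code 1130 (round).
Code 1130 maps back to 0 + 1130×0.00161133 V = 1.8208008 V.
Error = 1.8205 − 1.8208008 = -0.000300781 V = -0.301 mV.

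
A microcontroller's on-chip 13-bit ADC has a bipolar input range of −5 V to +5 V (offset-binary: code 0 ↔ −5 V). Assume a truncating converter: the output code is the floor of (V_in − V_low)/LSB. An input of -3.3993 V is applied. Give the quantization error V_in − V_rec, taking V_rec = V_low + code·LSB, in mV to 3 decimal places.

Step size: 10 V ÷ 2^13 = 1.221 mV.
(-3.3993 − (−5))/0.0012207 = 1311.2934; ⌊·⌋ gives code 1311.
Code 1311 maps back to (−5) + 1311×0.0012207 V = -3.3996582 V.
Error = -3.3993 − (−3.3996582) = 0.000358203 V = 0.358 mV.

0.358 mV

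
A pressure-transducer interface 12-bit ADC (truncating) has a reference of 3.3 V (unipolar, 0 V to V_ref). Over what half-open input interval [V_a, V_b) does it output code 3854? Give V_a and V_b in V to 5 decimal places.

[3.10503 V, 3.10583 V)

LSB = 3.3/2^12 = 0.806 mV.
V_a = V_low + 3854·LSB = 3.10503 V; V_b = V_low + 3855·LSB = 3.10583 V.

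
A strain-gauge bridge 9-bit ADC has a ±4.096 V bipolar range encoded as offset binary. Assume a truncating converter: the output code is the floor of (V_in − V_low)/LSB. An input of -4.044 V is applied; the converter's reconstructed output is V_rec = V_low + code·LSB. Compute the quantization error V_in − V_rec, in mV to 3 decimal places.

4.000 mV

One LSB is 8.192 V / 512 = 16.000 mV.
Scaled input = 3.2500 LSBs, so code = 3.
Code 3 maps back to (−4.096) + 3×0.016 V = -4.048 V.
Error = -4.044 − (−4.048) = 0.004 V = 4.000 mV.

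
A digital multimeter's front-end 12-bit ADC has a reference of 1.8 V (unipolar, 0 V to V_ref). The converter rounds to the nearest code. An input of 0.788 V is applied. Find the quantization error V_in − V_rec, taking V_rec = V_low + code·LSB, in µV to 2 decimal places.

60.55 µV

LSB = 1.8/2^12 = 439.45 µV.
(V_in − V_low)/LSB = (0.788 − 0)/0.000439453 = 1793.1378 → code 1793 (round).
Reconstructed: 0.78793945 V.
V_in − V_rec = 6.05469e-05 V = 60.55 µV.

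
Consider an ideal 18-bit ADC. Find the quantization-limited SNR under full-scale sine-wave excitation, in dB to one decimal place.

110.1 dB

SNR ≈ 6.02·N + 1.76 dB = 6.02·18 + 1.76 = 110.12 dB.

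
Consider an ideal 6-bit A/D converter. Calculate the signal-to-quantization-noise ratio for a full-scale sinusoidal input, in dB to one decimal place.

SNR ≈ 6.02·N + 1.76 dB = 6.02·6 + 1.76 = 37.88 dB.

37.9 dB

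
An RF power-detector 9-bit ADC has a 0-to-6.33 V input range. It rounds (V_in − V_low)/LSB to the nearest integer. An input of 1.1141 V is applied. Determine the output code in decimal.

With 512 levels over 6.33 V, one step is 12.363 mV.
(1.1141 − 0) / 0.0123633 = 90.114 LSBs.
round(90.114) = 90.

code 90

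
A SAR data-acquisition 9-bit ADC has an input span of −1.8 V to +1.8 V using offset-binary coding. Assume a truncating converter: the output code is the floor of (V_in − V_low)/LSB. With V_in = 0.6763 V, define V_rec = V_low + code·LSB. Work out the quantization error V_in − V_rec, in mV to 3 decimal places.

1.300 mV

LSB = 3.6/2^9 = 7.031 mV.
Scaled input = 352.1849 LSBs, so code = 352.
V_rec = (−1.8) + 352·0.00703125 = 0.675 V.
Difference: 0.0013 V → 1.300 mV.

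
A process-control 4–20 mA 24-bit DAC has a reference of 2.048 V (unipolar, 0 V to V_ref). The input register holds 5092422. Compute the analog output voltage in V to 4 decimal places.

0.6216 V

LSB = 2.048 V / 2^24 = 0.12 µV.
V_out = 0 + 5092422 × 1.2207e-07 V = 0.621634 V.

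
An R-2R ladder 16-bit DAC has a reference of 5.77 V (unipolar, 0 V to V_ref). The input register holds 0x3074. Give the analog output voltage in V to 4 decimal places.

1.0921 V

LSB = 5.77 V / 2^16 = 88.04 µV.
Code 0x3074 = 12404 decimal.
V_out = 0 + 12404 × 8.80432e-05 V = 1.09209 V.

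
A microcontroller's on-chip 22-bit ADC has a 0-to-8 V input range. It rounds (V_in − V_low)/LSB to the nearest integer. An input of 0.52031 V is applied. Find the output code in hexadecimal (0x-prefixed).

code 0x42998 (decimal 272792)

With 4194304 levels over 8 V, one step is 1.91 µV.
(V_in − V_low)/LSB = (0.52031 − 0) / 1.90735e-06 = 272792.289.
Round → code 272792.
In hexadecimal (0x-prefixed): 0x42998.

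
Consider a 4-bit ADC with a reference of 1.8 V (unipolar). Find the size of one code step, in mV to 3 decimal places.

112.500 mV

Full-scale span = 1.8 V.
LSB = 1.8 / 2^4 = 1.8 / 16 = 0.1125 V = 112.500 mV.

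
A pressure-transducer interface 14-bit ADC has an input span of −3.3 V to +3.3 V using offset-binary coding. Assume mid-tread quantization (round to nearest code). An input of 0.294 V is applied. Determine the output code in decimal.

LSB = 6.6 V / 16384 = 402.83 µV.
(V_in − V_low)/LSB = (0.294 − (−3.3)) / 0.000402832 = 8921.833.
So the output code is 8922.

code 8922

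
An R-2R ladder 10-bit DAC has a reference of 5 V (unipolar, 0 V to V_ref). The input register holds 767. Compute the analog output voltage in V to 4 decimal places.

LSB = 5 V / 2^10 = 4.883 mV.
V_out = 0 + 767 × 0.00488281 V = 3.74512 V.

3.7451 V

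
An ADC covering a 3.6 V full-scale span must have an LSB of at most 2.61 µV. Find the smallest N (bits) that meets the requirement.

Number of steps required ≥ 3.6 V / 2.61 µV = 1379310.34.
Need 2^N ≥ 1379310.34; 2^20 = 1048576, 2^21 = 2097152.
Minimum N = 21.

21 bits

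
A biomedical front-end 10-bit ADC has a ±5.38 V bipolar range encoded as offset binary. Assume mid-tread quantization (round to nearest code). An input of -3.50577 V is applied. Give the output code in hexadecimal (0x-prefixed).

code 0xB2 (decimal 178)

With 1024 levels over 10.76 V, one step is 10.508 mV.
Input sits at 178.365 steps above V_low.
round(178.365) = 178.
In hexadecimal (0x-prefixed): 0xB2.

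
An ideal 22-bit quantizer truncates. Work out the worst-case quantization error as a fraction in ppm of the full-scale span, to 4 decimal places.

0.2384 ppm

Truncating → worst-case error = 1 LSB = V_FS/2^22, so 1e+06/4194304 = 0.238419 ppm of full scale.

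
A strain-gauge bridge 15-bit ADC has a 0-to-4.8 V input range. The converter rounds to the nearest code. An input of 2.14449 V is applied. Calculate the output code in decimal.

code 14640

LSB = 4.8 V / 32768 = 146.48 µV.
(2.14449 − 0) / 0.000146484 = 14639.718 LSBs.
So the output code is 14640.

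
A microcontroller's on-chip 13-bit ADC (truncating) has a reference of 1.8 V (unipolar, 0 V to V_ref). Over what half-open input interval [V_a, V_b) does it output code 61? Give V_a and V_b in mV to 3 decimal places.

LSB = 1.8/2^13 = 219.73 µV.
V_a = V_low + 61·LSB = 0.0134033 V; V_b = V_low + 62·LSB = 0.013623 V.

[13.403 mV, 13.623 mV)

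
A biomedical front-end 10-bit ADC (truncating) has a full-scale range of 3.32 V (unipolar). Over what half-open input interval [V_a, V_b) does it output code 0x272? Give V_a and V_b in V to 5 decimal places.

[2.02961 V, 2.03285 V)

LSB = 3.32/2^10 = 3.242 mV.
Code 0x272 = 626 decimal.
V_a = V_low + 626·LSB = 2.02961 V; V_b = V_low + 627·LSB = 2.03285 V.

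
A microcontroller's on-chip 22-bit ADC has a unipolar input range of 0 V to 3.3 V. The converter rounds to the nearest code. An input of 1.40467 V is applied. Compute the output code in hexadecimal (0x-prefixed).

Full-scale span = 3.3 V; LSB = 3.3/2^22 = 0.79 µV.
(1.40467 − 0) / 7.86781e-07 = 1785337.273 LSBs.
So the output code is 1785337.
In hexadecimal (0x-prefixed): 0x1B3DF9.

code 0x1B3DF9 (decimal 1785337)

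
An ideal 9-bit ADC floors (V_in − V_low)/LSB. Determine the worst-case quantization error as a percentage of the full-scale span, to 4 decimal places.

0.1953 %

Truncating → worst-case error = 1 LSB = V_FS/2^9, so 100/512 = 0.195312 % of full scale.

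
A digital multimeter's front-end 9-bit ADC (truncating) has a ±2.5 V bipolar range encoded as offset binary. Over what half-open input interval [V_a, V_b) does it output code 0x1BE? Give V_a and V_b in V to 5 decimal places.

LSB = 5/2^9 = 9.766 mV.
Code 0x1BE = 446 decimal.
V_a = V_low + 446·LSB = 1.85547 V; V_b = V_low + 447·LSB = 1.86523 V.

[1.85547 V, 1.86523 V)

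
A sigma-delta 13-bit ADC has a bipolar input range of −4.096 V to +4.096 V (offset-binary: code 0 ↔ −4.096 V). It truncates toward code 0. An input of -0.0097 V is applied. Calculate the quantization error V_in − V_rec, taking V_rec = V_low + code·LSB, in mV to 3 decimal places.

One LSB is 8.192 V / 8192 = 1.000 mV.
Scaled input = 4086.3000 LSBs, so code = 4086.
Reconstructed: -0.01 V.
Error = -0.0097 − (−0.01) = 0.0003 V = 0.300 mV.

0.300 mV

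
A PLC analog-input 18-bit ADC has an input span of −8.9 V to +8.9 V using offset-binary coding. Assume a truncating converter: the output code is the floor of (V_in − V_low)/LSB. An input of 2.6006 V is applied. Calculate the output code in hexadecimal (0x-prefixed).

With 262144 levels over 17.8 V, one step is 67.90 µV.
(V_in − V_low)/LSB = (2.6006 − (−8.9)) / 6.79016e-05 = 169371.533.
So the output code is 169371.
In hexadecimal (0x-prefixed): 0x2959B.

code 0x2959B (decimal 169371)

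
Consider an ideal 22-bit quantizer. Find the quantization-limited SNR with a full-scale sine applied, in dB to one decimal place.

134.2 dB

SNR ≈ 6.02·N + 1.76 dB = 6.02·22 + 1.76 = 134.20 dB.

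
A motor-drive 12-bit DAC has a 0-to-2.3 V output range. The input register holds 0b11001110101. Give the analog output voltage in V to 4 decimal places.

LSB = 2.3 V / 2^12 = 0.562 mV.
Code 0b11001110101 = 1653 decimal.
V_out = 0 + 1653 × 0.000561523 V = 0.928198 V.

0.9282 V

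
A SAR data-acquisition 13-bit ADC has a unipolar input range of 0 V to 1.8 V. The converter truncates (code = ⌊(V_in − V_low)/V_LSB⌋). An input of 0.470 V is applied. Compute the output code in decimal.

LSB = 1.8 V / 8192 = 219.73 µV.
(0.470 − 0) / 0.000219727 = 2139.022 LSBs.
⌊·⌋(2139.022) = 2139.

code 2139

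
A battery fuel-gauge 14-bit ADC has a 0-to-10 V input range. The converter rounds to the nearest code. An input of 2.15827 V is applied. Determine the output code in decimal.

code 3536

With 16384 levels over 10 V, one step is 0.610 mV.
(2.15827 − 0) / 0.000610352 = 3536.110 LSBs.
round(3536.110) = 3536.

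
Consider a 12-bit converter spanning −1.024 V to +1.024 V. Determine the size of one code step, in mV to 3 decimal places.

0.500 mV

Full-scale span = 2.048 V.
LSB = 2.048 / 2^12 = 2.048 / 4096 = 0.0005 V = 0.500 mV.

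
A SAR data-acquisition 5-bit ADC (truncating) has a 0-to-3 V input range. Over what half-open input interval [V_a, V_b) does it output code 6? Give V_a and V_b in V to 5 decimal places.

LSB = 3/2^5 = 93.750 mV.
V_a = V_low + 6·LSB = 0.5625 V; V_b = V_low + 7·LSB = 0.65625 V.

[0.56250 V, 0.65625 V)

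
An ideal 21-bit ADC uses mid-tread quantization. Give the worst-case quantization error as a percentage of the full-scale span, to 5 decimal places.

Rounding → worst-case error = ½ LSB = V_FS/2^22, so 100/4194304 = 2.38419e-05 % of full scale.

0.00002 %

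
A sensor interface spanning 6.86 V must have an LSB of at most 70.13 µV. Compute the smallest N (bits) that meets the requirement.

Number of steps required ≥ 6.86 V / 70.13 µV = 97818.34.
Need 2^N ≥ 97818.34; 2^16 = 65536, 2^17 = 131072.
Minimum N = 17.

17 bits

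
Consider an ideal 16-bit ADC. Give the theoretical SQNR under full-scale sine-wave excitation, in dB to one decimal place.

98.1 dB

SNR ≈ 6.02·N + 1.76 dB = 6.02·16 + 1.76 = 98.08 dB.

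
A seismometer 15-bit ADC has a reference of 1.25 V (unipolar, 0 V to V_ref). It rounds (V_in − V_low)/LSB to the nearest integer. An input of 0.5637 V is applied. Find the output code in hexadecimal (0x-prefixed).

Full-scale span = 1.25 V; LSB = 1.25/2^15 = 38.15 µV.
Input sits at 14777.057 steps above V_low.
Round → code 14777.
In hexadecimal (0x-prefixed): 0x39B9.

code 0x39B9 (decimal 14777)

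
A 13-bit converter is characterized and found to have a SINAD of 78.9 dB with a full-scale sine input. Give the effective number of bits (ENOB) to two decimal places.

12.81 bits

ENOB = (SINAD − 1.76) / 6.02 = (78.9 − 1.76)/6.02 = 12.814.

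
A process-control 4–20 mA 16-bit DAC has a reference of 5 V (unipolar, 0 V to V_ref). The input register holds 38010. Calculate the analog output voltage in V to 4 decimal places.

LSB = 5 V / 2^16 = 76.29 µV.
V_out = 0 + 38010 × 7.62939e-05 V = 2.89993 V.

2.8999 V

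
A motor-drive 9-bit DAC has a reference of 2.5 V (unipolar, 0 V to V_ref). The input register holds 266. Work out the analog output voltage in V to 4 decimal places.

1.2988 V

LSB = 2.5 V / 2^9 = 4.883 mV.
V_out = 0 + 266 × 0.00488281 V = 1.29883 V.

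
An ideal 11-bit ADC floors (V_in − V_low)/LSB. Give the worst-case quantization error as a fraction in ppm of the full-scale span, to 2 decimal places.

488.28 ppm

Truncating → worst-case error = 1 LSB = V_FS/2^11, so 1e+06/2048 = 488.281 ppm of full scale.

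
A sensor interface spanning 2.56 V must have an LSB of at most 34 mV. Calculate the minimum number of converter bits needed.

Number of steps required ≥ 2.56 V / 34 mV = 75.29.
Need 2^N ≥ 75.29; 2^6 = 64, 2^7 = 128.
Minimum N = 7.

7 bits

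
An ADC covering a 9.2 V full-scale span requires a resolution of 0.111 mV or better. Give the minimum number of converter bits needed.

17 bits

Number of steps required ≥ 9.2 V / 0.111 mV = 82882.88.
Need 2^N ≥ 82882.88; 2^16 = 65536, 2^17 = 131072.
Minimum N = 17.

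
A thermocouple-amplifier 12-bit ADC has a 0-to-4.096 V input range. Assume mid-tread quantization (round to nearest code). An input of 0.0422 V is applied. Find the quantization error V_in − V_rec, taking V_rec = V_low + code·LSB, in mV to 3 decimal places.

0.200 mV

LSB = 4.096/2^12 = 1.000 mV.
Scaled input = 42.2000 LSBs, so code = 42.
Code 42 maps back to 0 + 42×0.001 V = 0.042 V.
Difference: 0.0002 V → 0.200 mV.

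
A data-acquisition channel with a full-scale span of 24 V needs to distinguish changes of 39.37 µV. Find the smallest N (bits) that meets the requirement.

20 bits

Number of steps required ≥ 24 V / 39.37 µV = 609601.22.
Need 2^N ≥ 609601.22; 2^19 = 524288, 2^20 = 1048576.
Minimum N = 20.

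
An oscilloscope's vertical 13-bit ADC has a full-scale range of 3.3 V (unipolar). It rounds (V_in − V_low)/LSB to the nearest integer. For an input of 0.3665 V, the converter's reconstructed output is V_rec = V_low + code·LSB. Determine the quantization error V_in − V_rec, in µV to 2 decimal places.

One LSB is 3.3 V / 8192 = 402.83 µV.
(0.3665 − 0)/0.000402832 = 909.8085; round gives code 910.
V_rec = 0 + 910·0.000402832 = 0.36657715 V.
Difference: -7.71484e-05 V → -77.15 µV.

-77.15 µV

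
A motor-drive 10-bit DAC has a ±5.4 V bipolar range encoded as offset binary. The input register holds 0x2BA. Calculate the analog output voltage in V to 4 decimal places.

LSB = 10.8 V / 2^10 = 10.547 mV.
Code 0x2BA = 698 decimal.
V_out = (−5.4) + 698 × 0.0105469 V = 1.96172 V.

1.9617 V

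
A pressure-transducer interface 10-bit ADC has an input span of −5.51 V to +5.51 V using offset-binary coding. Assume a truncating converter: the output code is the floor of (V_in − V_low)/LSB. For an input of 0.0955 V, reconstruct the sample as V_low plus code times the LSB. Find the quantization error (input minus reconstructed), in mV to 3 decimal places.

One LSB is 11.02 V / 1024 = 10.762 mV.
Scaled input = 520.8740 LSBs, so code = 520.
Code 520 maps back to (−5.51) + 520×0.0107617 V = 0.08609375 V.
V_in − V_rec = 0.00940625 V = 9.406 mV.

9.406 mV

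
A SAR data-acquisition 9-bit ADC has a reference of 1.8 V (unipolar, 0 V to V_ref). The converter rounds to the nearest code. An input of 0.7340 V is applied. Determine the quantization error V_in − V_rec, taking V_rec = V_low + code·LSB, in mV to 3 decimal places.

-0.766 mV

Step size: 1.8 V ÷ 2^9 = 3.516 mV.
(0.7340 − 0)/0.00351563 = 208.7822; round gives code 209.
Code 209 maps back to 0 + 209×0.00351563 V = 0.73476562 V.
V_in − V_rec = -0.000765625 V = -0.766 mV.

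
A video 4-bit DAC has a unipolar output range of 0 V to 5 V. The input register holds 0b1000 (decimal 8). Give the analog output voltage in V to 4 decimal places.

2.5000 V

LSB = 5 V / 2^4 = 312.500 mV.
Code 0b1000 = 8 decimal.
V_out = 0 + 8 × 0.3125 V = 2.5 V.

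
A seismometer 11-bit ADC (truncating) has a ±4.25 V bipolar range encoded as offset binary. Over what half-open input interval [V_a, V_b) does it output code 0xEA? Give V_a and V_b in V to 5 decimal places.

LSB = 8.5/2^11 = 4.150 mV.
Code 0xEA = 234 decimal.
V_a = V_low + 234·LSB = -3.27881 V; V_b = V_low + 235·LSB = -3.27466 V.

[-3.27881 V, -3.27466 V)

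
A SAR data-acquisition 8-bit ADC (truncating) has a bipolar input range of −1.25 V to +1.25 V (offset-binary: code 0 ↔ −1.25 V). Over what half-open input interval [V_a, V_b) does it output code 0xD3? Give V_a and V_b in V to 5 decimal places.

LSB = 2.5/2^8 = 9.766 mV.
Code 0xD3 = 211 decimal.
V_a = V_low + 211·LSB = 0.810547 V; V_b = V_low + 212·LSB = 0.820312 V.

[0.81055 V, 0.82031 V)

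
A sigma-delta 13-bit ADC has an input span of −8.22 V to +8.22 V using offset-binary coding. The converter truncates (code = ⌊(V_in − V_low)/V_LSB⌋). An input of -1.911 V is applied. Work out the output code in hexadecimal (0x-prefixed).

code 0xC47 (decimal 3143)

Full-scale span = 16.44 V; LSB = 16.44/2^13 = 2.007 mV.
(V_in − V_low)/LSB = (-1.911 − (−8.22)) / 0.00200684 = 3143.755.
Floor → code 3143.
In hexadecimal (0x-prefixed): 0xC47.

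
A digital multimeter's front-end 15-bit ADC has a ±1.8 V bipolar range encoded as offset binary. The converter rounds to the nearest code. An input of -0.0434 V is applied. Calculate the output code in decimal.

code 15989

LSB = 3.6 V / 32768 = 109.86 µV.
Input sits at 15988.964 steps above V_low.
So the output code is 15989.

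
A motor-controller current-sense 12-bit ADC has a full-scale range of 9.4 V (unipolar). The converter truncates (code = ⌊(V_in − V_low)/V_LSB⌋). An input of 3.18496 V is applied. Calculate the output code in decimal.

With 4096 levels over 9.4 V, one step is 2.295 mV.
(3.18496 − 0) / 0.00229492 = 1387.829 LSBs.
⌊·⌋(1387.829) = 1387.

code 1387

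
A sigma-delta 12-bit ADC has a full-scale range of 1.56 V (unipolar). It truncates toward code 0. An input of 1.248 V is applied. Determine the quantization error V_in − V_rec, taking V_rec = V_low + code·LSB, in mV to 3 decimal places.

0.305 mV

One LSB is 1.56 V / 4096 = 380.86 µV.
Scaled input = 3276.8000 LSBs, so code = 3276.
Reconstructed: 1.2476953 V.
Error = 1.248 − 1.2476953 = 0.000304687 V = 0.305 mV.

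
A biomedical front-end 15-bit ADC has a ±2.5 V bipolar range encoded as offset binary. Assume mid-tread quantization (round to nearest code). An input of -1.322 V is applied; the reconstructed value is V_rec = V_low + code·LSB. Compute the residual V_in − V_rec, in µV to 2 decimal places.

21.48 µV

One LSB is 5 V / 32768 = 152.59 µV.
(-1.322 − (−2.5))/0.000152588 = 7720.1408; round gives code 7720.
Code 7720 maps back to (−2.5) + 7720×0.000152588 V = -1.3220215 V.
Error = -1.322 − (−1.3220215) = 2.14844e-05 V = 21.48 µV.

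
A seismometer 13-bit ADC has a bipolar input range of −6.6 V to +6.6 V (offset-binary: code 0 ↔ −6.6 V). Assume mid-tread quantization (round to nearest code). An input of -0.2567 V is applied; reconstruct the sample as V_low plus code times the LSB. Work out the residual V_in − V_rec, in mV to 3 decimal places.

One LSB is 13.2 V / 8192 = 1.611 mV.
Scaled input = 3936.6904 LSBs, so code = 3937.
V_rec = (−6.6) + 3937·0.00161133 = -0.25620117 V.
V_in − V_rec = -0.000498828 V = -0.499 mV.

-0.499 mV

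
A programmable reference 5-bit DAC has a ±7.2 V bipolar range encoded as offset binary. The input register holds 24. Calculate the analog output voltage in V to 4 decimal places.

3.6000 V

LSB = 14.4 V / 2^5 = 450.000 mV.
V_out = (−7.2) + 24 × 0.45 V = 3.6 V.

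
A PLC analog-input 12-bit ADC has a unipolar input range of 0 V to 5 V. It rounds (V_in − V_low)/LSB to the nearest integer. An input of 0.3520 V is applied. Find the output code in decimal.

code 288

LSB = 5 V / 4096 = 1.221 mV.
(0.3520 − 0) / 0.0012207 = 288.358 LSBs.
So the output code is 288.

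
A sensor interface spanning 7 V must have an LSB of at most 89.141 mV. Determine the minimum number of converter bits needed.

7 bits

Number of steps required ≥ 7 V / 89.141 mV = 78.53.
Need 2^N ≥ 78.53; 2^6 = 64, 2^7 = 128.
Minimum N = 7.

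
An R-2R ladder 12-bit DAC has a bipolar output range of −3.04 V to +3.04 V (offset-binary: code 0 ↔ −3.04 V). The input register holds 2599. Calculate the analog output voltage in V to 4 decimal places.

0.8179 V

LSB = 6.08 V / 2^12 = 1.484 mV.
V_out = (−3.04) + 2599 × 0.00148438 V = 0.817891 V.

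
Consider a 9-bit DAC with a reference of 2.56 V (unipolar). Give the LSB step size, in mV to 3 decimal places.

Full-scale span = 2.56 V.
LSB = 2.56 / 2^9 = 2.56 / 512 = 0.005 V = 5.000 mV.

5.000 mV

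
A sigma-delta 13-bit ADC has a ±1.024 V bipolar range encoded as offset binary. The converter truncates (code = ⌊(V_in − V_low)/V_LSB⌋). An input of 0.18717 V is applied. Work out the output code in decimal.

code 4844

Full-scale span = 2.048 V; LSB = 2.048/2^13 = 250.00 µV.
(V_in − V_low)/LSB = (0.18717 − (−1.024)) / 0.00025 = 4844.680.
So the output code is 4844.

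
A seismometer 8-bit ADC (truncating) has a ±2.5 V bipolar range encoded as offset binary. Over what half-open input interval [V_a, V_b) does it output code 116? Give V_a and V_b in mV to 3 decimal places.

LSB = 5/2^8 = 19.531 mV.
V_a = V_low + 116·LSB = -0.234375 V; V_b = V_low + 117·LSB = -0.214844 V.

[-234.375 mV, -214.844 mV)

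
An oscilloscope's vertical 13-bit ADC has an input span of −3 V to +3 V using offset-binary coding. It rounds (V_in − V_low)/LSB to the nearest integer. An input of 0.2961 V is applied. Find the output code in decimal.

With 8192 levels over 6 V, one step is 0.732 mV.
(0.2961 − (−3)) / 0.000732422 = 4500.275 LSBs.
So the output code is 4500.

code 4500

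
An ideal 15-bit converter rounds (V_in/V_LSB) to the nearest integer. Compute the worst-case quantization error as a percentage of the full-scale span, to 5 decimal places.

0.00153 %

Rounding → worst-case error = ½ LSB = V_FS/2^16, so 100/65536 = 0.00152588 % of full scale.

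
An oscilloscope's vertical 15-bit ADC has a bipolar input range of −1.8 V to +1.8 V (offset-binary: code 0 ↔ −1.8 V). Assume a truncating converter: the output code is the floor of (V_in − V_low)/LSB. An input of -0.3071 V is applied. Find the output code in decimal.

code 13588

Full-scale span = 3.6 V; LSB = 3.6/2^15 = 109.86 µV.
(-0.3071 − (−1.8)) / 0.000109863 = 13588.708 LSBs.
So the output code is 13588.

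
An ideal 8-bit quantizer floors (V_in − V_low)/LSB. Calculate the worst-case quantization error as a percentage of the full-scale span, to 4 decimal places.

0.3906 %

Truncating → worst-case error = 1 LSB = V_FS/2^8, so 100/256 = 0.390625 % of full scale.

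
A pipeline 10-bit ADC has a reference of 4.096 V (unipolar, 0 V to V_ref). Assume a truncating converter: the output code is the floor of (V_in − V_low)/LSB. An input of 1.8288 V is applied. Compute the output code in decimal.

With 1024 levels over 4.096 V, one step is 4.000 mV.
(V_in − V_low)/LSB = (1.8288 − 0) / 0.004 = 457.200.
⌊·⌋(457.200) = 457.

code 457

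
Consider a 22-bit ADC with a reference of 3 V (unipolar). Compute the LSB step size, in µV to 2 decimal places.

Full-scale span = 3 V.
LSB = 3 / 2^22 = 3 / 4194304 = 7.15256e-07 V = 0.72 µV.

0.72 µV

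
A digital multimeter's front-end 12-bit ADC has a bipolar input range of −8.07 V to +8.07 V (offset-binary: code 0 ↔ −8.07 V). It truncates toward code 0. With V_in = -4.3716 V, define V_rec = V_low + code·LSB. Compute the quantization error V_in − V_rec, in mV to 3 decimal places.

2.277 mV

One LSB is 16.14 V / 4096 = 3.940 mV.
Scaled input = 938.5778 LSBs, so code = 938.
Code 938 maps back to (−8.07) + 938×0.00394043 V = -4.373877 V.
V_in − V_rec = 0.00227695 V = 2.277 mV.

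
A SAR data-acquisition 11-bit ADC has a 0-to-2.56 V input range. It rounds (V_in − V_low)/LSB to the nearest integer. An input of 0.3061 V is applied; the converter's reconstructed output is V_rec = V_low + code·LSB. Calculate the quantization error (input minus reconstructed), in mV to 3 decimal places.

-0.150 mV

One LSB is 2.56 V / 2048 = 1.250 mV.
Scaled input = 244.8800 LSBs, so code = 245.
Code 245 maps back to 0 + 245×0.00125 V = 0.30625 V.
V_in − V_rec = -0.00015 V = -0.150 mV.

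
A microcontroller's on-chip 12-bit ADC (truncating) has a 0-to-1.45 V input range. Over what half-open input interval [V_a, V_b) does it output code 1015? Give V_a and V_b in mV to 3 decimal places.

LSB = 1.45/2^12 = 354.00 µV.
V_a = V_low + 1015·LSB = 0.359314 V; V_b = V_low + 1016·LSB = 0.359668 V.

[359.314 mV, 359.668 mV)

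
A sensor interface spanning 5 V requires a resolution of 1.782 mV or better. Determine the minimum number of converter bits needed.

Number of steps required ≥ 5 V / 1.782 mV = 2805.84.
Need 2^N ≥ 2805.84; 2^11 = 2048, 2^12 = 4096.
Minimum N = 12.

12 bits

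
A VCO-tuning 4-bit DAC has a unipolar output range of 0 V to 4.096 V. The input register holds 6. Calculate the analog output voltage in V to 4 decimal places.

LSB = 4.096 V / 2^4 = 256.000 mV.
V_out = 0 + 6 × 0.256 V = 1.536 V.

1.5360 V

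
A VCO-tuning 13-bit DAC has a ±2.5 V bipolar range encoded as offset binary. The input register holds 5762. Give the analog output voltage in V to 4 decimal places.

LSB = 5 V / 2^13 = 0.610 mV.
V_out = (−2.5) + 5762 × 0.000610352 V = 1.01685 V.

1.0168 V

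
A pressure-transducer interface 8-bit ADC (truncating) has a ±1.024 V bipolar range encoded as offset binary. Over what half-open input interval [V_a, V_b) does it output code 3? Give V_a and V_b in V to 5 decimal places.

LSB = 2.048/2^8 = 8.000 mV.
V_a = V_low + 3·LSB = -1 V; V_b = V_low + 4·LSB = -0.992 V.

[-1.00000 V, -0.99200 V)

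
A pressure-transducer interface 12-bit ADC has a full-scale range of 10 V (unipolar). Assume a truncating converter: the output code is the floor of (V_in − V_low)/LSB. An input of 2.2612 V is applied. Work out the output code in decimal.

code 926

Full-scale span = 10 V; LSB = 10/2^12 = 2.441 mV.
(2.2612 − 0) / 0.00244141 = 926.188 LSBs.
Floor → code 926.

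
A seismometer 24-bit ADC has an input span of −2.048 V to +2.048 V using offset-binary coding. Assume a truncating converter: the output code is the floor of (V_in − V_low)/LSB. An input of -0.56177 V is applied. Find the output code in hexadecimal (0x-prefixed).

code 0x5CE3AE (decimal 6087598)

Full-scale span = 4.096 V; LSB = 4.096/2^24 = 0.24 µV.
(-0.56177 − (−2.048)) / 2.44141e-07 = 6087598.080 LSBs.
⌊·⌋(6087598.080) = 6087598.
In hexadecimal (0x-prefixed): 0x5CE3AE.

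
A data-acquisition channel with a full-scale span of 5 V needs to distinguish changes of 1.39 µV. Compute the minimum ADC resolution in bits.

22 bits

Number of steps required ≥ 5 V / 1.39 µV = 3597122.30.
Need 2^N ≥ 3597122.30; 2^21 = 2097152, 2^22 = 4194304.
Minimum N = 22.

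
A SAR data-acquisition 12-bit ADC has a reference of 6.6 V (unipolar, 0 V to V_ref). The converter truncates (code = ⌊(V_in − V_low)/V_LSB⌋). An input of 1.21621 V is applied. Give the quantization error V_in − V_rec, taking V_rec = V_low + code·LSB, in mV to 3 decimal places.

LSB = 6.6/2^12 = 1.611 mV.
(1.21621 − 0)/0.00161133 = 754.7873; ⌊·⌋ gives code 754.
V_rec = 0 + 754·0.00161133 = 1.2149414 V.
V_in − V_rec = 0.00126859 V = 1.269 mV.

1.269 mV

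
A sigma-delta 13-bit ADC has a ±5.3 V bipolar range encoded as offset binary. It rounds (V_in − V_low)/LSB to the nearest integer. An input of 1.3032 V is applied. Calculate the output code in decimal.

code 5103

With 8192 levels over 10.6 V, one step is 1.294 mV.
(1.3032 − (−5.3)) / 0.00129395 = 5103.152 LSBs.
round(5103.152) = 5103.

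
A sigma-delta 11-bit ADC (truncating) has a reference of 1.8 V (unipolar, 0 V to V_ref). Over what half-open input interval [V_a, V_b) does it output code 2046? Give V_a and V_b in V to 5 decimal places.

[1.79824 V, 1.79912 V)

LSB = 1.8/2^11 = 0.879 mV.
V_a = V_low + 2046·LSB = 1.79824 V; V_b = V_low + 2047·LSB = 1.79912 V.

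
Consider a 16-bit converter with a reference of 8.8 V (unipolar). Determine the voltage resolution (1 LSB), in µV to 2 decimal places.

134.28 µV

Full-scale span = 8.8 V.
LSB = 8.8 / 2^16 = 8.8 / 65536 = 0.000134277 V = 134.28 µV.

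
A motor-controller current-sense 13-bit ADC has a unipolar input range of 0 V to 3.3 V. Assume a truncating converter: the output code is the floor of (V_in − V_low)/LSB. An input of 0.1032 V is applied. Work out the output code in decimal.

code 256

LSB = 3.3 V / 8192 = 402.83 µV.
Input sits at 256.186 steps above V_low.
Floor → code 256.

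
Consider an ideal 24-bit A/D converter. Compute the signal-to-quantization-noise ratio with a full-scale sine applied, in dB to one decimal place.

SNR ≈ 6.02·N + 1.76 dB = 6.02·24 + 1.76 = 146.24 dB.

146.2 dB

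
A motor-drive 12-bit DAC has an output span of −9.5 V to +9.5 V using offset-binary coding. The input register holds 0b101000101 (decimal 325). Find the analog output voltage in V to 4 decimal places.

LSB = 19 V / 2^12 = 4.639 mV.
Code 0b101000101 = 325 decimal.
V_out = (−9.5) + 325 × 0.00463867 V = -7.99243 V.

-7.9924 V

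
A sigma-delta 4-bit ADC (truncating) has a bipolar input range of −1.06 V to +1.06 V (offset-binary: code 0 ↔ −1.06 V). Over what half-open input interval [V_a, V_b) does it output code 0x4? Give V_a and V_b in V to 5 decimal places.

[-0.53000 V, -0.39750 V)

LSB = 2.12/2^4 = 132.500 mV.
Code 0x4 = 4 decimal.
V_a = V_low + 4·LSB = -0.53 V; V_b = V_low + 5·LSB = -0.3975 V.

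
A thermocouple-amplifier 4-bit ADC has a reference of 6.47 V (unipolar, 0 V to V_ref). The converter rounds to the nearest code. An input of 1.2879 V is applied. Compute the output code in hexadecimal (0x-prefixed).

code 0x3 (decimal 3)

LSB = 6.47 V / 16 = 404.375 mV.
(V_in − V_low)/LSB = (1.2879 − 0) / 0.404375 = 3.185.
So the output code is 3.
In hexadecimal (0x-prefixed): 0x3.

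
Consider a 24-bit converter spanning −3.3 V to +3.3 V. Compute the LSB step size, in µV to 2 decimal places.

0.39 µV

Full-scale span = 6.6 V.
LSB = 6.6 / 2^24 = 6.6 / 16777216 = 3.93391e-07 V = 0.39 µV.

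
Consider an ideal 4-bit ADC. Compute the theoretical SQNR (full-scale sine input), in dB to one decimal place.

25.8 dB

SNR ≈ 6.02·N + 1.76 dB = 6.02·4 + 1.76 = 25.84 dB.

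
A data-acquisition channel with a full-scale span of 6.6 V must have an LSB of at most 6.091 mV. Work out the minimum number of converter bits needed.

11 bits

Number of steps required ≥ 6.6 V / 6.091 mV = 1083.57.
Need 2^N ≥ 1083.57; 2^10 = 1024, 2^11 = 2048.
Minimum N = 11.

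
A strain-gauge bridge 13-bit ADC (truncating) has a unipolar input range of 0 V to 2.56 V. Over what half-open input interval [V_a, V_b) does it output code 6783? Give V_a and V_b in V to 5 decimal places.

LSB = 2.56/2^13 = 312.50 µV.
V_a = V_low + 6783·LSB = 2.11969 V; V_b = V_low + 6784·LSB = 2.12 V.

[2.11969 V, 2.12000 V)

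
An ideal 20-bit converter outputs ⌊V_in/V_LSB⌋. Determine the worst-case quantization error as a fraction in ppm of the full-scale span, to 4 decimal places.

0.9537 ppm

Truncating → worst-case error = 1 LSB = V_FS/2^20, so 1e+06/1048576 = 0.953674 ppm of full scale.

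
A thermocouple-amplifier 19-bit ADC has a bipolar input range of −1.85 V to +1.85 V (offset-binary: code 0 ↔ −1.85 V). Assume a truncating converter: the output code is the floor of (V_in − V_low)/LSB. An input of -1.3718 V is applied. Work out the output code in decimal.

code 67760

With 524288 levels over 3.7 V, one step is 7.06 µV.
(-1.3718 − (−1.85)) / 7.05719e-06 = 67760.682 LSBs.
Floor → code 67760.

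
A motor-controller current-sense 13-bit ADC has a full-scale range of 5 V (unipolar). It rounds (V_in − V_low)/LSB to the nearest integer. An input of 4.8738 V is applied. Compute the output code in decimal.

code 7985

LSB = 5 V / 8192 = 0.610 mV.
Input sits at 7985.234 steps above V_low.
round(7985.234) = 7985.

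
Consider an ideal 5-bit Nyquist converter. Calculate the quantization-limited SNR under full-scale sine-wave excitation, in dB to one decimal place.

SNR ≈ 6.02·N + 1.76 dB = 6.02·5 + 1.76 = 31.86 dB.

31.9 dB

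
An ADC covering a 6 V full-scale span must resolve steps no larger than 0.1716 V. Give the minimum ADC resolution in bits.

6 bits

Number of steps required ≥ 6 V / 0.1716 V = 34.97.
Need 2^N ≥ 34.97; 2^5 = 32, 2^6 = 64.
Minimum N = 6.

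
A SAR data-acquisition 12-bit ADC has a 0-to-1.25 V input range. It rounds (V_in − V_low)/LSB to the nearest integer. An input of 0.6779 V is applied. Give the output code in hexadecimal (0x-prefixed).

code 0x8AD (decimal 2221)

With 4096 levels over 1.25 V, one step is 305.18 µV.
(0.6779 − 0) / 0.000305176 = 2221.343 LSBs.
Round → code 2221.
In hexadecimal (0x-prefixed): 0x8AD.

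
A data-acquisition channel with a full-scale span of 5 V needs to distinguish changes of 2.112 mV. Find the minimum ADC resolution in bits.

Number of steps required ≥ 5 V / 2.112 mV = 2367.42.
Need 2^N ≥ 2367.42; 2^11 = 2048, 2^12 = 4096.
Minimum N = 12.

12 bits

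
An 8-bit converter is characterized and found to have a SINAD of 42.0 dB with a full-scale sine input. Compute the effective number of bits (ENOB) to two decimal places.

ENOB = (SINAD − 1.76) / 6.02 = (42.0 − 1.76)/6.02 = 6.684.

6.68 bits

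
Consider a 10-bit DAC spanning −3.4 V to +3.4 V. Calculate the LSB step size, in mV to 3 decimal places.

Full-scale span = 6.8 V.
LSB = 6.8 / 2^10 = 6.8 / 1024 = 0.00664062 V = 6.641 mV.

6.641 mV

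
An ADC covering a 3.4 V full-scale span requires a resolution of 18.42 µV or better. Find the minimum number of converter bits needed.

Number of steps required ≥ 3.4 V / 18.42 µV = 184581.98.
Need 2^N ≥ 184581.98; 2^17 = 131072, 2^18 = 262144.
Minimum N = 18.

18 bits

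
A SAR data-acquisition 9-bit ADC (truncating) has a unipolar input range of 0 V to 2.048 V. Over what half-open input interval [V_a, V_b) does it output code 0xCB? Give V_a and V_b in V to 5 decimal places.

[0.81200 V, 0.81600 V)

LSB = 2.048/2^9 = 4.000 mV.
Code 0xCB = 203 decimal.
V_a = V_low + 203·LSB = 0.812 V; V_b = V_low + 204·LSB = 0.816 V.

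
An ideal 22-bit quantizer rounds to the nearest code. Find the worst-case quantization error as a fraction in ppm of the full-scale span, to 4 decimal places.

Rounding → worst-case error = ½ LSB = V_FS/2^23, so 1e+06/8388608 = 0.119209 ppm of full scale.

0.1192 ppm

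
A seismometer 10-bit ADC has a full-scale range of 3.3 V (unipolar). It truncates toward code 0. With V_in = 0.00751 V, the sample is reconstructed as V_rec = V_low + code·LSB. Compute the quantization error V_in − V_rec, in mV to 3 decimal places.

One LSB is 3.3 V / 1024 = 3.223 mV.
(V_in − V_low)/LSB = (0.00751 − 0)/0.00322266 = 2.3304 → code 2 (floor).
Code 2 maps back to 0 + 2×0.00322266 V = 0.0064453125 V.
Error = 0.00751 − 0.0064453125 = 0.00106469 V = 1.065 mV.

1.065 mV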